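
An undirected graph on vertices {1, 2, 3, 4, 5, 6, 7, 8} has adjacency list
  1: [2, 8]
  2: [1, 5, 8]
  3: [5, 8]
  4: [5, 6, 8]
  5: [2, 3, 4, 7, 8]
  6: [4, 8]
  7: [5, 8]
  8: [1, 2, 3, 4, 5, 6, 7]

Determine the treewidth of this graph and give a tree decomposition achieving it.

Treewidth 2.
Bags: B1 = {3, 5, 8}  B2 = {4, 5, 8}  B3 = {5, 7, 8}  B4 = {2, 5, 8}  B5 = {1, 2, 8}  B6 = {4, 6, 8}
Tree: B1–B2, B2–B3, B2–B4, B4–B5, B2–B6

Each bag holds 3 vertices, so the decomposition has width 2, which upper-bounds the treewidth. Conversely, {1, 2, 8} is a clique of size 3, and the vertices of any clique must share a bag in every tree decomposition; so some bag has ≥ 3 vertices and tw(G) ≥ 2. Combining the bounds, tw(G) = 2.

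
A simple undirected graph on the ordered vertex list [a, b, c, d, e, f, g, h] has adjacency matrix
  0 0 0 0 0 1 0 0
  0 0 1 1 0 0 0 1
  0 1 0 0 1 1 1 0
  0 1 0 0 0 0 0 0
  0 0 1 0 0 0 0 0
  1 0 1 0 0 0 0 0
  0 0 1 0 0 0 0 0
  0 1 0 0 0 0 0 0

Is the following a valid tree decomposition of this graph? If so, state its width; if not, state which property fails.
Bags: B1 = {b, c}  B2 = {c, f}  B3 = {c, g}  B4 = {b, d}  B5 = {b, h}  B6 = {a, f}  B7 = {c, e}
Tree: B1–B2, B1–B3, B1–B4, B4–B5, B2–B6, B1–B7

Yes; width 1.

Checking the three conditions: (i) the bags cover all of {a, b, c, d, e, f, g, h}; (ii) for each edge, some bag contains both endpoints; (iii) the bags containing any fixed vertex form a subtree. All hold, so the decomposition is valid with width 2 − 1 = 1.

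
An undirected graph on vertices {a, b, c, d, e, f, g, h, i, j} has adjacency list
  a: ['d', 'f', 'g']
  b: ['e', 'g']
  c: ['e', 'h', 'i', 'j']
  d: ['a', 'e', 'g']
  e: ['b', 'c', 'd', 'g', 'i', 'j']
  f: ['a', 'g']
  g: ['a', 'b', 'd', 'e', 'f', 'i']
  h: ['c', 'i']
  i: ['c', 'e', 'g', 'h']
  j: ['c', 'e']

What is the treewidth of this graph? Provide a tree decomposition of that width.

The largest bag has 3 vertices, giving width 2; this decomposition certifies tw(G) ≤ 2. Conversely, {a, d, g} is a clique of size 3, and the vertices of any clique must share a bag in every tree decomposition; so some bag has ≥ 3 vertices and tw(G) ≥ 2. The upper and lower bounds meet at 2, so that is the treewidth.

Treewidth 2.
One optimal decomposition is:
Bags: B1 = {c, e, i}  B2 = {e, g, i}  B3 = {d, e, g}  B4 = {c, h, i}  B5 = {a, d, g}  B6 = {a, f, g}  B7 = {c, e, j}  B8 = {b, e, g}
Tree: B1–B2, B2–B3, B1–B4, B3–B5, B5–B6, B1–B7, B2–B8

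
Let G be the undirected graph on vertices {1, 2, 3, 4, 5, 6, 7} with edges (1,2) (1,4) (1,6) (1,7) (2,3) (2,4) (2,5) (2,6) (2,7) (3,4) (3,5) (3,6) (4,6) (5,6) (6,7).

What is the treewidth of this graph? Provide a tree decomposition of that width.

Treewidth 3.
One such decomposition:
Bags: B1 = {2, 3, 4, 6}  B2 = {1, 2, 4, 6}  B3 = {1, 2, 6, 7}  B4 = {2, 3, 5, 6}
Tree: B1–B2, B2–B3, B1–B4

The largest bag has 4 vertices, giving width 3; this decomposition certifies tw(G) ≤ 3. For the lower bound, the 4 vertices {1, 2, 4, 6} are pairwise adjacent, and any tree decomposition puts a clique entirely inside one bag — forcing width ≥ 3. Therefore the treewidth is 3.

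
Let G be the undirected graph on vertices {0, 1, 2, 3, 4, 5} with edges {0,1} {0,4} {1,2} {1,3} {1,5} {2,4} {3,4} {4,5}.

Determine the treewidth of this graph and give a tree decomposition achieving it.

Treewidth 2.
Bags: B1 = {1, 3, 4}  B2 = {1, 2, 4}  B3 = {1, 4, 5}  B4 = {0, 1, 4}
Tree: B1–B2, B2–B3, B3–B4

Every bag has size at most 3, so the width is 3 − 1 = 2 and tw(G) ≤ 2. For the lower bound, G contains the cycle 3–4–2–1–3, so G is not a forest; only forests have treewidth ≤ 1, hence tw(G) ≥ 2. Hence tw(G) = 2 exactly.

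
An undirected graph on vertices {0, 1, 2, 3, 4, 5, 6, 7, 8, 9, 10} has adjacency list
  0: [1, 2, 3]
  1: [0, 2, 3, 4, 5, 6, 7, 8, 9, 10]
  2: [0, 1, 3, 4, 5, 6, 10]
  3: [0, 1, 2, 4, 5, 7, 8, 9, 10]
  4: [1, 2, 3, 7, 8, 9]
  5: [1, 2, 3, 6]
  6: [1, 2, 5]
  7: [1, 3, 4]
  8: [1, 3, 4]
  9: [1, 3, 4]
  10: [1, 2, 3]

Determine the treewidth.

A width-3 tree decomposition is:
Bags: B1 = {1, 2, 3, 4}  B2 = {1, 3, 4, 7}  B3 = {1, 2, 3, 10}  B4 = {1, 3, 4, 9}  B5 = {1, 3, 4, 8}  B6 = {1, 2, 3, 5}  B7 = {0, 1, 2, 3}  B8 = {1, 2, 5, 6}
Tree: B1–B2, B1–B3, B1–B4, B4–B5, B1–B6, B3–B7, B6–B8
The largest bag has 4 vertices, giving width 3; this decomposition certifies tw(G) ≤ 3. For the lower bound, the 4 vertices {1, 3, 4, 8} are pairwise adjacent, and any tree decomposition puts a clique entirely inside one bag — forcing width ≥ 3. The upper and lower bounds meet at 3, so that is the treewidth.

3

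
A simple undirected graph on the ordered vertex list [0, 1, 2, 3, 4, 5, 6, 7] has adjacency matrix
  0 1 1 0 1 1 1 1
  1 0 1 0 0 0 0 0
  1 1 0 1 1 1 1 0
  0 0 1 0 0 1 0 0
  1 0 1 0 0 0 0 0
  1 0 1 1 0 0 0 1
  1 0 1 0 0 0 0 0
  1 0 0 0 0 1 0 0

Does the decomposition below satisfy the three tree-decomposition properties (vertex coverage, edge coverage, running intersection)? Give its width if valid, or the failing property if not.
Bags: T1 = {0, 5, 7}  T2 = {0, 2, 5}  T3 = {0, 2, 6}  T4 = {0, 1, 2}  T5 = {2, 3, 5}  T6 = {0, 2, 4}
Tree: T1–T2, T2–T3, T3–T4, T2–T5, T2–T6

Yes; width 2.

Every vertex of G appears in some bag (union = {0, 1, 2, 3, 4, 5, 6, 7}); every edge is covered by a bag; and for each vertex v the set of bags containing v is connected in the bag tree. The decomposition is therefore valid. The largest bag has 3 vertices, so the width is 2.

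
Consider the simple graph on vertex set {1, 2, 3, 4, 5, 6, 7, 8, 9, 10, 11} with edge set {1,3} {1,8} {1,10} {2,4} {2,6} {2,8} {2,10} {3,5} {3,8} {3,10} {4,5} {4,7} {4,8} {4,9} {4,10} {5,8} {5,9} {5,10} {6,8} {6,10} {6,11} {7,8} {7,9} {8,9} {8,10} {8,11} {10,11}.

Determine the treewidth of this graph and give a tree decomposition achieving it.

Each bag holds 4 vertices, so the decomposition has width 3, which upper-bounds the treewidth. On the other hand G contains the 4-clique {4, 5, 8, 9}. A clique must lie in a single bag of any decomposition, so no decomposition can have width below 3. Hence tw(G) = 3 exactly.

Treewidth 3.
Bags: B1 = {4, 5, 8, 9}  B2 = {4, 5, 8, 10}  B3 = {2, 4, 8, 10}  B4 = {3, 5, 8, 10}  B5 = {2, 6, 8, 10}  B6 = {1, 3, 8, 10}  B7 = {6, 8, 10, 11}  B8 = {4, 7, 8, 9}
Tree: B1–B2, B2–B3, B2–B4, B3–B5, B4–B6, B5–B7, B1–B8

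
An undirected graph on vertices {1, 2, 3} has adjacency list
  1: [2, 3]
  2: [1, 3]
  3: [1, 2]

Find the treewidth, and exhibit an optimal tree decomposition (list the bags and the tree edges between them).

Treewidth 2.
One optimal decomposition is:
Bags: B1 = {1, 2, 3}
Tree: (single bag)

With just one bag of size 3, the width is 3 − 1 = 2, so tw(G) ≤ 2. Conversely, {1, 2, 3} is a clique of size 3, and the vertices of any clique must share a bag in every tree decomposition; so some bag has ≥ 3 vertices and tw(G) ≥ 2. The upper and lower bounds meet at 2, so that is the treewidth.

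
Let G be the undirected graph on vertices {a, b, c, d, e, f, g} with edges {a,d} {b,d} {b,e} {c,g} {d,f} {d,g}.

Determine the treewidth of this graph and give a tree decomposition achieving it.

Every bag has size at most 2, so the width is 2 − 1 = 1 and tw(G) ≤ 1. G has an edge, so its treewidth is at least 1. The upper and lower bounds meet at 1, so that is the treewidth.

Treewidth 1.
Bags: B1 = {d, f}  B2 = {b, d}  B3 = {a, d}  B4 = {d, g}  B5 = {b, e}  B6 = {c, g}
Tree: B1–B2, B2–B3, B1–B4, B2–B5, B4–B6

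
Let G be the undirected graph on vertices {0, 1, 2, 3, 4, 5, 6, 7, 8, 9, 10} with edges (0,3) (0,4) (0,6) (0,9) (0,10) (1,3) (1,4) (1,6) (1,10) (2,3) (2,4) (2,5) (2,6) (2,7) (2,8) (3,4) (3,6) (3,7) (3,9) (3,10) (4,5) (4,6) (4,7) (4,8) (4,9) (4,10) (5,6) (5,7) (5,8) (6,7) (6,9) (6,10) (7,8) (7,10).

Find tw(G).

4

A width-4 tree decomposition is:
Bags: B1 = {3, 4, 6, 7, 10}  B2 = {1, 3, 4, 6, 10}  B3 = {2, 3, 4, 6, 7}  B4 = {0, 3, 4, 6, 10}  B5 = {2, 4, 5, 6, 7}  B6 = {0, 3, 4, 6, 9}  B7 = {2, 4, 5, 7, 8}
Tree: B1–B2, B1–B3, B2–B4, B3–B5, B4–B6, B5–B7
Each bag holds 5 vertices, so the decomposition has width 4, which upper-bounds the treewidth. For the lower bound, the 5 vertices {2, 4, 5, 7, 8} are pairwise adjacent, and any tree decomposition puts a clique entirely inside one bag — forcing width ≥ 4. Hence tw(G) = 4 exactly.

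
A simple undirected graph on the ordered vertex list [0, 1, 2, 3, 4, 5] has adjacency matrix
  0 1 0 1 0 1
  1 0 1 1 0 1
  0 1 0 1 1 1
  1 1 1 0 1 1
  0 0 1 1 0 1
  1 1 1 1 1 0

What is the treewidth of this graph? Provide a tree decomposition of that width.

Treewidth 3.
One such decomposition:
Bags: B1 = {1, 2, 3, 5}  B2 = {0, 1, 3, 5}  B3 = {2, 3, 4, 5}
Tree: B1–B2, B1–B3

Every bag has size at most 4, so the width is 4 − 1 = 3 and tw(G) ≤ 3. For the lower bound, the 4 vertices {0, 1, 3, 5} are pairwise adjacent, and any tree decomposition puts a clique entirely inside one bag — forcing width ≥ 3. Combining the bounds, tw(G) = 3.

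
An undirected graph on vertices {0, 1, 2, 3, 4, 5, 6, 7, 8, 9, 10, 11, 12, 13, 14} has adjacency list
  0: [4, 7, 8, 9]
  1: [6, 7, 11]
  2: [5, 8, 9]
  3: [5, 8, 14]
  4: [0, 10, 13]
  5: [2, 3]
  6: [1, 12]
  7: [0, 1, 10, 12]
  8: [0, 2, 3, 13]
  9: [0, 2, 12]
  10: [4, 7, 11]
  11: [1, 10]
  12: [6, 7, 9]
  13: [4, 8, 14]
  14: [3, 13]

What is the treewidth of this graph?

3

A width-3 tree decomposition is:
Bags: B1 = {1, 6, 11, 12}  B2 = {1, 7, 11, 12}  B3 = {7, 10, 11, 12}  B4 = {7, 9, 10, 12}  B5 = {0, 7, 9, 10}  B6 = {0, 4, 9, 10}  B7 = {0, 2, 4, 9}  B8 = {0, 2, 4, 8}  B9 = {2, 4, 8, 13}  B10 = {2, 5, 8, 13}  B11 = {3, 5, 8, 13}  B12 = {3, 5, 13, 14}
Tree: B1–B2, B2–B3, B3–B4, B4–B5, B5–B6, B6–B7, B7–B8, B8–B9, B9–B10, B10–B11, B11–B12
Each bag holds 4 vertices, so the decomposition has width 3, which upper-bounds the treewidth. For the lower bound: the 4 vertex sets {1,6,11}, {12}, {7}, {0,4,9,10} are disjoint, each induces a connected subgraph, and every pair is joined by at least one edge of G. Contracting each set to a single vertex therefore yields K_{4} as a minor, and since treewidth is minor-monotone, tw(G) ≥ tw(K_{4}) = 3. Hence tw(G) = 3 exactly.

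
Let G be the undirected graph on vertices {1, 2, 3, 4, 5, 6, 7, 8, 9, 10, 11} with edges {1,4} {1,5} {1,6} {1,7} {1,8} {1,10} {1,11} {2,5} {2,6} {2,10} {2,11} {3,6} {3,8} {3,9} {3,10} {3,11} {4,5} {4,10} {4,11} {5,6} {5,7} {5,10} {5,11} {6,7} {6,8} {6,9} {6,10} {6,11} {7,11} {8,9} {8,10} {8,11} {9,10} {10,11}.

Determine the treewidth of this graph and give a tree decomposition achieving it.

Treewidth 4.
One optimal decomposition is:
Bags: B1 = {2, 5, 6, 10, 11}  B2 = {1, 5, 6, 10, 11}  B3 = {1, 6, 8, 10, 11}  B4 = {1, 5, 6, 7, 11}  B5 = {1, 4, 5, 10, 11}  B6 = {3, 6, 8, 10, 11}  B7 = {3, 6, 8, 9, 10}
Tree: B1–B2, B2–B3, B2–B4, B2–B5, B3–B6, B6–B7

The largest bag has 5 vertices, giving width 4; this decomposition certifies tw(G) ≤ 4. For the lower bound, the 5 vertices {1, 4, 5, 10, 11} are pairwise adjacent, and any tree decomposition puts a clique entirely inside one bag — forcing width ≥ 4. The upper and lower bounds meet at 4, so that is the treewidth.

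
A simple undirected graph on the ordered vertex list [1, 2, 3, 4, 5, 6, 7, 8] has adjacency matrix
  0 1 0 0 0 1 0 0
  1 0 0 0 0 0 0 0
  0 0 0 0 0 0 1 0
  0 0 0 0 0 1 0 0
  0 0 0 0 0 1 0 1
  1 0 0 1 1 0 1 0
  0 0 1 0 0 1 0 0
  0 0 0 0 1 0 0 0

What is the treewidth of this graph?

1

A width-1 tree decomposition is:
Bags: B1 = {6, 7}  B2 = {5, 6}  B3 = {1, 6}  B4 = {4, 6}  B5 = {1, 2}  B6 = {5, 8}  B7 = {3, 7}
Tree: B1–B2, B2–B3, B1–B4, B3–B5, B2–B6, B1–B7
The largest bag has 2 vertices, giving width 1; this decomposition certifies tw(G) ≤ 1. Any graph with an edge has treewidth ≥ 1, and G has the edge 7–6. Hence tw(G) = 1 exactly.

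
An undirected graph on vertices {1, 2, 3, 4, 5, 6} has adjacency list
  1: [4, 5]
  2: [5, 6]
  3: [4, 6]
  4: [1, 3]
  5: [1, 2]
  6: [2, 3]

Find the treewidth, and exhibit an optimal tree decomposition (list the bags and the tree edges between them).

Treewidth 2.
Bags: B1 = {1, 3, 4}  B2 = {1, 3, 5}  B3 = {2, 3, 5}  B4 = {2, 3, 6}
Tree: B1–B2, B2–B3, B3–B4

The largest bag has 3 vertices, giving width 2; this decomposition certifies tw(G) ≤ 2. For the lower bound, G contains the cycle 3–4–1–5–2–6–3, so G is not a forest; only forests have treewidth ≤ 1, hence tw(G) ≥ 2. The upper and lower bounds meet at 2, so that is the treewidth.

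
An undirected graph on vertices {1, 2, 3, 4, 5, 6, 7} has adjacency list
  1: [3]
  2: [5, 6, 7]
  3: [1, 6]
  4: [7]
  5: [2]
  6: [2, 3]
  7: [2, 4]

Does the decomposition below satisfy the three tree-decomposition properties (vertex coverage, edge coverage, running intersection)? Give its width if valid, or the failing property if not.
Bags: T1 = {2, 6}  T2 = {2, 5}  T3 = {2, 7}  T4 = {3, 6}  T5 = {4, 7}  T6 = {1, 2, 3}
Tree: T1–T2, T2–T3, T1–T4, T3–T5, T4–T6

A tree decomposition must satisfy three properties: every vertex lies in some bag; for every edge, both endpoints lie together in some bag; and for every vertex, the bags containing it form a connected subtree. Here bags containing vertex 2 are not connected in the tree, so the decomposition is invalid.

No — bags containing vertex 2 are not connected in the tree.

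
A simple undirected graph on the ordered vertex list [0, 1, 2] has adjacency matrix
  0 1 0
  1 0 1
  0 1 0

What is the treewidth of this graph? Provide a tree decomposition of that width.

Each bag holds 2 vertices, so the decomposition has width 1, which upper-bounds the treewidth. G has an edge, so its treewidth is at least 1. Therefore the treewidth is 1.

Treewidth 1.
One optimal decomposition is:
Bags: B1 = {1, 2}  B2 = {0, 1}
Tree: B1–B2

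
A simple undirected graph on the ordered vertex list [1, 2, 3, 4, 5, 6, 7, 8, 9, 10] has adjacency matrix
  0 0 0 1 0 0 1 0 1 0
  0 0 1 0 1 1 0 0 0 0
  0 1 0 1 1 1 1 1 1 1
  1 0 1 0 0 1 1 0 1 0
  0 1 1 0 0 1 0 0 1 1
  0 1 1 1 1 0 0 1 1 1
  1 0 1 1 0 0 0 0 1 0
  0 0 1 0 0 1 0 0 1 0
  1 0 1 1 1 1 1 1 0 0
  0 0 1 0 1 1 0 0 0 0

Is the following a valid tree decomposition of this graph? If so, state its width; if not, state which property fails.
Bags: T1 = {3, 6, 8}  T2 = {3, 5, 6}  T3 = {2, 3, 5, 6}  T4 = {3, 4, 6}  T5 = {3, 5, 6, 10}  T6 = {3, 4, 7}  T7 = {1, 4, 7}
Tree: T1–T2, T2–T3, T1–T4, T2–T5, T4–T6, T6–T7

No — vertex 9 appears in no bag.

A tree decomposition must satisfy three properties: every vertex lies in some bag; for every edge, both endpoints lie together in some bag; and for every vertex, the bags containing it form a connected subtree. Here vertex 9 appears in no bag, so the decomposition is invalid.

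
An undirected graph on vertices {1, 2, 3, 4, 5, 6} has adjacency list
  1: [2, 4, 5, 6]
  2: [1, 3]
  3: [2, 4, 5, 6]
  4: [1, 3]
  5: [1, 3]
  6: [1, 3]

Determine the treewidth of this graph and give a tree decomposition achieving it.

Treewidth 2.
Bags: B1 = {1, 3, 6}  B2 = {1, 2, 3}  B3 = {1, 3, 5}  B4 = {1, 3, 4}
Tree: B1–B2, B2–B3, B3–B4

The largest bag has 3 vertices, giving width 2; this decomposition certifies tw(G) ≤ 2. The edges 3–6–1–2–3 form a cycle, so G is not a tree and its treewidth is at least 2. The upper and lower bounds meet at 2, so that is the treewidth.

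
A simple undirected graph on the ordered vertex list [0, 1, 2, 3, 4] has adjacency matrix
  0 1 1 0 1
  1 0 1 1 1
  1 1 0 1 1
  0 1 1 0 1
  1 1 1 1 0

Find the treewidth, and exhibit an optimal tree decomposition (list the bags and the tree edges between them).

Each bag holds 4 vertices, so the decomposition has width 3, which upper-bounds the treewidth. For the lower bound, the 4 vertices {0, 1, 2, 4} are pairwise adjacent, and any tree decomposition puts a clique entirely inside one bag — forcing width ≥ 3. Therefore the treewidth is 3.

Treewidth 3.
Bags: B1 = {0, 1, 2, 4}  B2 = {1, 2, 3, 4}
Tree: B1–B2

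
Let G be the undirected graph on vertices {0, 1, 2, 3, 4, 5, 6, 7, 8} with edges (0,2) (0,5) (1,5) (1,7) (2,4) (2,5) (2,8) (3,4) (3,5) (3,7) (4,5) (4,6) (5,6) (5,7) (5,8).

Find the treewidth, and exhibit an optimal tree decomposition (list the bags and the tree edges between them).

Treewidth 2.
One such decomposition:
Bags: B1 = {2, 4, 5}  B2 = {3, 4, 5}  B3 = {0, 2, 5}  B4 = {4, 5, 6}  B5 = {3, 5, 7}  B6 = {1, 5, 7}  B7 = {2, 5, 8}
Tree: B1–B2, B1–B3, B1–B4, B2–B5, B5–B6, B3–B7

The largest bag has 3 vertices, giving width 2; this decomposition certifies tw(G) ≤ 2. Conversely, {1, 5, 7} is a clique of size 3, and the vertices of any clique must share a bag in every tree decomposition; so some bag has ≥ 3 vertices and tw(G) ≥ 2. Combining the bounds, tw(G) = 2.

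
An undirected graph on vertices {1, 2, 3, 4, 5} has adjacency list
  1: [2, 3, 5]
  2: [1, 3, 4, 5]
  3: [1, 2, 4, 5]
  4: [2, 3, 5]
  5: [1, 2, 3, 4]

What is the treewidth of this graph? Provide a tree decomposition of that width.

The largest bag has 4 vertices, giving width 3; this decomposition certifies tw(G) ≤ 3. For the lower bound, the 4 vertices {1, 2, 3, 5} are pairwise adjacent, and any tree decomposition puts a clique entirely inside one bag — forcing width ≥ 3. The upper and lower bounds meet at 3, so that is the treewidth.

Treewidth 3.
One such decomposition:
Bags: B1 = {1, 2, 3, 5}  B2 = {2, 3, 4, 5}
Tree: B1–B2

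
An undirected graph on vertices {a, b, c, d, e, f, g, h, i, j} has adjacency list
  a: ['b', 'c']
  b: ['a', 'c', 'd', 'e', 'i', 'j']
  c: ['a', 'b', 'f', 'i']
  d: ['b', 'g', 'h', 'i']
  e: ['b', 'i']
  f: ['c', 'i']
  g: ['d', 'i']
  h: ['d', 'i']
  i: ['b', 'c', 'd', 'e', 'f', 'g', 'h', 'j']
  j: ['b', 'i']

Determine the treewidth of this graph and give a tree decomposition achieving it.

Treewidth 2.
One such decomposition:
Bags: B1 = {b, d, i}  B2 = {d, g, i}  B3 = {b, i, j}  B4 = {b, e, i}  B5 = {b, c, i}  B6 = {a, b, c}  B7 = {c, f, i}  B8 = {d, h, i}
Tree: B1–B2, B1–B3, B1–B4, B3–B5, B5–B6, B5–B7, B1–B8

Each bag holds 3 vertices, so the decomposition has width 2, which upper-bounds the treewidth. Conversely, {a, b, c} is a clique of size 3, and the vertices of any clique must share a bag in every tree decomposition; so some bag has ≥ 3 vertices and tw(G) ≥ 2. The upper and lower bounds meet at 2, so that is the treewidth.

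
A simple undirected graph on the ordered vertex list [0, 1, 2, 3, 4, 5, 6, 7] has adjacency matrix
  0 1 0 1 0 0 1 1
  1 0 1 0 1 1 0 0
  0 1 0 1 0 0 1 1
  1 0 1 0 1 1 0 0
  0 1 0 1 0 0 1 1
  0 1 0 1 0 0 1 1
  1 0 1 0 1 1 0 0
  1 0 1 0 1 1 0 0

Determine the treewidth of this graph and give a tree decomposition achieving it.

Every bag has size at most 5, so the width is 5 − 1 = 4 and tw(G) ≤ 4. For the lower bound: the 5 vertex sets {0,3}, {4,6}, {1,5}, {7}, {2} are disjoint, each induces a connected subgraph, and every pair is joined by at least one edge of G. Contracting each set to a single vertex therefore yields K_{5} as a minor, and since treewidth is minor-monotone, tw(G) ≥ tw(K_{5}) = 4. Combining the bounds, tw(G) = 4.

Treewidth 4.
One such decomposition:
Bags: B1 = {0, 1, 3, 6, 7}  B2 = {1, 3, 4, 6, 7}  B3 = {1, 3, 5, 6, 7}  B4 = {1, 2, 3, 6, 7}
Tree: B1–B2, B2–B3, B3–B4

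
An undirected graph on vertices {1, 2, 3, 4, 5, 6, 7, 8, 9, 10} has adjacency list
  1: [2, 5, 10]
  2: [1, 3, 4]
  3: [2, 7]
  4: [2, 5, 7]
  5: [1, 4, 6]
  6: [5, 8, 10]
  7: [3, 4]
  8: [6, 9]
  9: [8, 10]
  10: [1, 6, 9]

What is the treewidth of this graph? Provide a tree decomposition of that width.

The largest bag has 3 vertices, giving width 2; this decomposition certifies tw(G) ≤ 2. For the lower bound, G contains the cycle 8–9–10–6–8, so G is not a forest; only forests have treewidth ≤ 1, hence tw(G) ≥ 2. Combining the bounds, tw(G) = 2.

Treewidth 2.
One such decomposition:
Bags: B1 = {6, 8, 9}  B2 = {6, 9, 10}  B3 = {5, 6, 10}  B4 = {1, 5, 10}  B5 = {1, 4, 5}  B6 = {1, 2, 4}  B7 = {2, 4, 7}  B8 = {2, 3, 7}
Tree: B1–B2, B2–B3, B3–B4, B4–B5, B5–B6, B6–B7, B7–B8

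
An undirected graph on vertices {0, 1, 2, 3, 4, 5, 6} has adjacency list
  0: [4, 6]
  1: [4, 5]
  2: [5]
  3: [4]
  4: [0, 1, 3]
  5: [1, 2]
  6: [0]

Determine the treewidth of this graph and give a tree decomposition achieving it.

Every bag has size at most 2, so the width is 2 − 1 = 1 and tw(G) ≤ 1. Any graph with an edge has treewidth ≥ 1, and G has the edge 4–1. Combining the bounds, tw(G) = 1.

Treewidth 1.
Bags: B1 = {1, 4}  B2 = {1, 5}  B3 = {0, 4}  B4 = {0, 6}  B5 = {2, 5}  B6 = {3, 4}
Tree: B1–B2, B1–B3, B3–B4, B2–B5, B3–B6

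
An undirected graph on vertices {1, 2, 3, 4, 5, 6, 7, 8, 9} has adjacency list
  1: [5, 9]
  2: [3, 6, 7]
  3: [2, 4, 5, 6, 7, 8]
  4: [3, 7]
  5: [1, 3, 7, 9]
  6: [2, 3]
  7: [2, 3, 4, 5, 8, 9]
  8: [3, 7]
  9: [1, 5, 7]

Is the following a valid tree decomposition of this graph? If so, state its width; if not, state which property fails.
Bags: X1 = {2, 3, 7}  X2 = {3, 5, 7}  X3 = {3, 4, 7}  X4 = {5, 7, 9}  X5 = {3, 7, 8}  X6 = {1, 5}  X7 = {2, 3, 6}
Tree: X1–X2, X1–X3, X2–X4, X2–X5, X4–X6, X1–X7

No — edge (9,1) lies in no bag.

A tree decomposition must satisfy three properties: every vertex lies in some bag; for every edge, both endpoints lie together in some bag; and for every vertex, the bags containing it form a connected subtree. Here edge (9,1) lies in no bag, so the decomposition is invalid.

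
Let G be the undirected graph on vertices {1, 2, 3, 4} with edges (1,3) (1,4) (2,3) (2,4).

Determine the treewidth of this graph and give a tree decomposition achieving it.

The largest bag has 3 vertices, giving width 2; this decomposition certifies tw(G) ≤ 2. The edges 4–1–3–2–4 form a cycle, so G is not a tree and its treewidth is at least 2. Hence tw(G) = 2 exactly.

Treewidth 2.
Bags: B1 = {1, 3, 4}  B2 = {2, 3, 4}
Tree: B1–B2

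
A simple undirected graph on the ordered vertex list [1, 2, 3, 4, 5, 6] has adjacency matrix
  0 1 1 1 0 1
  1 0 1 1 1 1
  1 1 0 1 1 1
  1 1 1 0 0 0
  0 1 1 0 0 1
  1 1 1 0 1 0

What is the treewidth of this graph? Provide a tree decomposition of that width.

Treewidth 3.
One such decomposition:
Bags: B1 = {2, 3, 5, 6}  B2 = {1, 2, 3, 6}  B3 = {1, 2, 3, 4}
Tree: B1–B2, B2–B3

Each bag holds 4 vertices, so the decomposition has width 3, which upper-bounds the treewidth. On the other hand G contains the 4-clique {1, 2, 3, 4}. A clique must lie in a single bag of any decomposition, so no decomposition can have width below 3. Therefore the treewidth is 3.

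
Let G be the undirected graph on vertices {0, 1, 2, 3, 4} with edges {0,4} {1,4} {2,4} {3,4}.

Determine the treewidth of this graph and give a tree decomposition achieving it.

Each bag holds 2 vertices, so the decomposition has width 1, which upper-bounds the treewidth. G has an edge, so its treewidth is at least 1. Therefore the treewidth is 1.

Treewidth 1.
Bags: B1 = {0, 4}  B2 = {2, 4}  B3 = {1, 4}  B4 = {3, 4}
Tree: B1–B2, B2–B3, B3–B4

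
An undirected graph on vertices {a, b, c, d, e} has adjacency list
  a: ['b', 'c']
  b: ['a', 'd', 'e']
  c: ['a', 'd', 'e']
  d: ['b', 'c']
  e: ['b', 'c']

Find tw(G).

2

A width-2 tree decomposition is:
Bags: B1 = {b, c, e}  B2 = {b, c, d}  B3 = {a, b, c}
Tree: B1–B2, B2–B3
Each bag holds 3 vertices, so the decomposition has width 2, which upper-bounds the treewidth. Since e–c–d–b–e is a cycle in G, G is not acyclic. Forests are exactly the graphs of treewidth ≤ 1, so tw(G) ≥ 2. The upper and lower bounds meet at 2, so that is the treewidth.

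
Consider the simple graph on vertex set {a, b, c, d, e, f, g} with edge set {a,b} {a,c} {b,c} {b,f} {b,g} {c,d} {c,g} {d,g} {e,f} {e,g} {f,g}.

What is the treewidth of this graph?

2

A width-2 tree decomposition is:
Bags: B1 = {b, c, g}  B2 = {b, f, g}  B3 = {c, d, g}  B4 = {e, f, g}  B5 = {a, b, c}
Tree: B1–B2, B1–B3, B2–B4, B1–B5
The largest bag has 3 vertices, giving width 2; this decomposition certifies tw(G) ≤ 2. Conversely, {c, d, g} is a clique of size 3, and the vertices of any clique must share a bag in every tree decomposition; so some bag has ≥ 3 vertices and tw(G) ≥ 2. Therefore the treewidth is 2.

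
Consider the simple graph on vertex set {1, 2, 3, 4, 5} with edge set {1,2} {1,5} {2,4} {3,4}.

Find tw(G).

A width-1 tree decomposition is:
Bags: B1 = {1, 2}  B2 = {2, 4}  B3 = {1, 5}  B4 = {3, 4}
Tree: B1–B2, B1–B3, B2–B4
Every bag has size at most 2, so the width is 2 − 1 = 1 and tw(G) ≤ 1. G has an edge, so its treewidth is at least 1. The upper and lower bounds meet at 1, so that is the treewidth.

1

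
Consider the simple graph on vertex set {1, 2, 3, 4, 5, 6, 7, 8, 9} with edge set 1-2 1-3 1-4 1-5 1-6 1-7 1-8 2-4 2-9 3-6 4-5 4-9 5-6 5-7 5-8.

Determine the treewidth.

2

A width-2 tree decomposition is:
Bags: B1 = {1, 4, 5}  B2 = {1, 2, 4}  B3 = {1, 5, 6}  B4 = {2, 4, 9}  B5 = {1, 5, 8}  B6 = {1, 5, 7}  B7 = {1, 3, 6}
Tree: B1–B2, B1–B3, B2–B4, B3–B5, B3–B6, B3–B7
Each bag holds 3 vertices, so the decomposition has width 2, which upper-bounds the treewidth. On the other hand G contains the 3-clique {1, 2, 4}. A clique must lie in a single bag of any decomposition, so no decomposition can have width below 2. Therefore the treewidth is 2.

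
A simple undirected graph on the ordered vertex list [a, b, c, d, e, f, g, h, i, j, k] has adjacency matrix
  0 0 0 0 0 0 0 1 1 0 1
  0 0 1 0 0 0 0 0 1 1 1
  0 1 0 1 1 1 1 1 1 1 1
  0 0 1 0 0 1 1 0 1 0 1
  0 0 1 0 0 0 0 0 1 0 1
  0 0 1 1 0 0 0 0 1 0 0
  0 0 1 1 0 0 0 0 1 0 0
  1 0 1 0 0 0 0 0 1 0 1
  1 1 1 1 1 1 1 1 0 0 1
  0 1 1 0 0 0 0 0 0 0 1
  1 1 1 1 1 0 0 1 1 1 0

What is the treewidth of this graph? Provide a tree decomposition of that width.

Treewidth 3.
One such decomposition:
Bags: B1 = {b, c, i, k}  B2 = {c, e, i, k}  B3 = {b, c, j, k}  B4 = {c, h, i, k}  B5 = {a, h, i, k}  B6 = {c, d, i, k}  B7 = {c, d, g, i}  B8 = {c, d, f, i}
Tree: B1–B2, B1–B3, B1–B4, B4–B5, B4–B6, B6–B7, B6–B8

The largest bag has 4 vertices, giving width 3; this decomposition certifies tw(G) ≤ 3. For the lower bound, the 4 vertices {b, c, j, k} are pairwise adjacent, and any tree decomposition puts a clique entirely inside one bag — forcing width ≥ 3. Hence tw(G) = 3 exactly.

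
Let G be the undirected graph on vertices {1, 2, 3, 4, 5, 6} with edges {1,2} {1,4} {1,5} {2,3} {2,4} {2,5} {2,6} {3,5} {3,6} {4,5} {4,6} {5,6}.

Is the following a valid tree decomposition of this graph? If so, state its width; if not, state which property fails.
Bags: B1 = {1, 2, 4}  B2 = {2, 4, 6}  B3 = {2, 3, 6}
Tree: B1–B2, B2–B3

No — vertex 5 appears in no bag.

A tree decomposition must satisfy three properties: every vertex lies in some bag; for every edge, both endpoints lie together in some bag; and for every vertex, the bags containing it form a connected subtree. Here vertex 5 appears in no bag, so the decomposition is invalid.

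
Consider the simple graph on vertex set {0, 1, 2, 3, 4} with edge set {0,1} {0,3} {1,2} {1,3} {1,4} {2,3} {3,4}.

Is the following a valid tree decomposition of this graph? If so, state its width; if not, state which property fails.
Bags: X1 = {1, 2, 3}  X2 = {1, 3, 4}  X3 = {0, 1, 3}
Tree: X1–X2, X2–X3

Every vertex of G appears in some bag (union = {0, 1, 2, 3, 4}); every edge is covered by a bag; and for each vertex v the set of bags containing v is connected in the bag tree. The decomposition is therefore valid. The largest bag has 3 vertices, so the width is 2.

Yes; width 2.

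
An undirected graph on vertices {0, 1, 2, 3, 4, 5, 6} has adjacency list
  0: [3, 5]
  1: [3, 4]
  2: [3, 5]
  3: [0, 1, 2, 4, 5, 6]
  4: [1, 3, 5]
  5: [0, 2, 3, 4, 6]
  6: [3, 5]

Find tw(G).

A width-2 tree decomposition is:
Bags: B1 = {3, 4, 5}  B2 = {2, 3, 5}  B3 = {1, 3, 4}  B4 = {0, 3, 5}  B5 = {3, 5, 6}
Tree: B1–B2, B1–B3, B2–B4, B4–B5
Every bag has size at most 3, so the width is 3 − 1 = 2 and tw(G) ≤ 2. For the lower bound, the 3 vertices {1, 3, 4} are pairwise adjacent, and any tree decomposition puts a clique entirely inside one bag — forcing width ≥ 2. Combining the bounds, tw(G) = 2.

2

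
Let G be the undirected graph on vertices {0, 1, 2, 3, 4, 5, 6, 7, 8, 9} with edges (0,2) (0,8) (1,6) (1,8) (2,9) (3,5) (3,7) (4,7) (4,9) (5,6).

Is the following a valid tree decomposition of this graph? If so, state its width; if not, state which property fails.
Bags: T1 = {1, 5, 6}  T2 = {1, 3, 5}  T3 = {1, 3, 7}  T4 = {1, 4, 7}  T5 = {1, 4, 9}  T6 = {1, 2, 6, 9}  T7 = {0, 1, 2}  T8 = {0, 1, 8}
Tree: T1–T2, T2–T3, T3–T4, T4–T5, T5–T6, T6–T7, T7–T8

A tree decomposition must satisfy three properties: every vertex lies in some bag; for every edge, both endpoints lie together in some bag; and for every vertex, the bags containing it form a connected subtree. Here bags containing vertex 6 are not connected in the tree, so the decomposition is invalid.

No — bags containing vertex 6 are not connected in the tree.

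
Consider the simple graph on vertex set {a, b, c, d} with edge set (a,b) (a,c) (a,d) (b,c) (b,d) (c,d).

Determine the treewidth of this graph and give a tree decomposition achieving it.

Treewidth 3.
One such decomposition:
Bags: B1 = {a, b, c, d}
Tree: (single bag)

A single bag containing all 4 vertices is trivially a valid decomposition of width 3. On the other hand G contains the 4-clique {a, b, c, d}. A clique must lie in a single bag of any decomposition, so no decomposition can have width below 3. Therefore the treewidth is 3.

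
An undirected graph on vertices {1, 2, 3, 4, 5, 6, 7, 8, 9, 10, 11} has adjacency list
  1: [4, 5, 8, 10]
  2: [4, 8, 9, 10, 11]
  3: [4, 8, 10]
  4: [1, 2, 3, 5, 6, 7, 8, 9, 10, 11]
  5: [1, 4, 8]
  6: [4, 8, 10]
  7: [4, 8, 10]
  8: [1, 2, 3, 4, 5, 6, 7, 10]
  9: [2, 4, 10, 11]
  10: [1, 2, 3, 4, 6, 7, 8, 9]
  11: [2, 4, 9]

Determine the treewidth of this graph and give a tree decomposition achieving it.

The largest bag has 4 vertices, giving width 3; this decomposition certifies tw(G) ≤ 3. For the lower bound, the 4 vertices {1, 4, 8, 10} are pairwise adjacent, and any tree decomposition puts a clique entirely inside one bag — forcing width ≥ 3. The upper and lower bounds meet at 3, so that is the treewidth.

Treewidth 3.
Bags: B1 = {4, 6, 8, 10}  B2 = {2, 4, 8, 10}  B3 = {1, 4, 8, 10}  B4 = {1, 4, 5, 8}  B5 = {2, 4, 9, 10}  B6 = {3, 4, 8, 10}  B7 = {4, 7, 8, 10}  B8 = {2, 4, 9, 11}
Tree: B1–B2, B2–B3, B3–B4, B2–B5, B2–B6, B2–B7, B5–B8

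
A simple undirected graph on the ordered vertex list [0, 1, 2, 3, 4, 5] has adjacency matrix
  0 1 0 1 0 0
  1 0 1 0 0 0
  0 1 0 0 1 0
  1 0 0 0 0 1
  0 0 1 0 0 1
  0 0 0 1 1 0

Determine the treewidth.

2

A width-2 tree decomposition is:
Bags: B1 = {2, 4, 5}  B2 = {1, 2, 5}  B3 = {0, 1, 5}  B4 = {0, 3, 5}
Tree: B1–B2, B2–B3, B3–B4
The largest bag has 3 vertices, giving width 2; this decomposition certifies tw(G) ≤ 2. The edges 5–4–2–1–0–3–5 form a cycle, so G is not a tree and its treewidth is at least 2. Combining the bounds, tw(G) = 2.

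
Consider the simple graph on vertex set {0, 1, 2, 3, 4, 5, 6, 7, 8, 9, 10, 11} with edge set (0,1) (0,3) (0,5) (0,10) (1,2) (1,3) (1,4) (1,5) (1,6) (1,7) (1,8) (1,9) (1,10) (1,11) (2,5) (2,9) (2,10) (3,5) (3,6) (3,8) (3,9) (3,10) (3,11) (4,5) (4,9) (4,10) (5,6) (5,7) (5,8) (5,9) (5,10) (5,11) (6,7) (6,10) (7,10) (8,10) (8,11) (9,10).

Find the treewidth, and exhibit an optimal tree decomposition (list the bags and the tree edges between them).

Treewidth 4.
Bags: B1 = {1, 3, 5, 8, 10}  B2 = {1, 3, 5, 8, 11}  B3 = {1, 3, 5, 6, 10}  B4 = {1, 3, 5, 9, 10}  B5 = {1, 5, 6, 7, 10}  B6 = {0, 1, 3, 5, 10}  B7 = {1, 4, 5, 9, 10}  B8 = {1, 2, 5, 9, 10}
Tree: B1–B2, B1–B3, B1–B4, B3–B5, B3–B6, B4–B7, B7–B8

Every bag has size at most 5, so the width is 5 − 1 = 4 and tw(G) ≤ 4. For the lower bound, the 5 vertices {1, 2, 5, 9, 10} are pairwise adjacent, and any tree decomposition puts a clique entirely inside one bag — forcing width ≥ 4. The upper and lower bounds meet at 4, so that is the treewidth.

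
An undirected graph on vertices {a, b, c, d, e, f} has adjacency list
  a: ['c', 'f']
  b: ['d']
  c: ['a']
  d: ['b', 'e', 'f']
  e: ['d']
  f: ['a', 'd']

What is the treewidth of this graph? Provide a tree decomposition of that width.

Treewidth 1.
One optimal decomposition is:
Bags: B1 = {a, f}  B2 = {d, f}  B3 = {a, c}  B4 = {d, e}  B5 = {b, d}
Tree: B1–B2, B1–B3, B2–B4, B4–B5

The largest bag has 2 vertices, giving width 1; this decomposition certifies tw(G) ≤ 1. Any graph with an edge has treewidth ≥ 1, and G has the edge a–f. Therefore the treewidth is 1.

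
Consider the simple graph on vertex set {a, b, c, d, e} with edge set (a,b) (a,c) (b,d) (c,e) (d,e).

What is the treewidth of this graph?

A width-2 tree decomposition is:
Bags: B1 = {a, b, c}  B2 = {b, c, d}  B3 = {c, d, e}
Tree: B1–B2, B2–B3
The largest bag has 3 vertices, giving width 2; this decomposition certifies tw(G) ≤ 2. Since c–a–b–d–e–c is a cycle in G, G is not acyclic. Forests are exactly the graphs of treewidth ≤ 1, so tw(G) ≥ 2. Therefore the treewidth is 2.

2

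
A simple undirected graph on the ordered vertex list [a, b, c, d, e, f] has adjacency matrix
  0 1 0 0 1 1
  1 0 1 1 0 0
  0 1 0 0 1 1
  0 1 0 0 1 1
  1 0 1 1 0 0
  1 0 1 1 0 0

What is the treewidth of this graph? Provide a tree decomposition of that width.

Every bag has size at most 4, so the width is 4 − 1 = 3 and tw(G) ≤ 3. For the lower bound: the 4 vertex sets {a,b}, {d,f}, {e}, {c} are disjoint, each induces a connected subgraph, and every pair is joined by at least one edge of G. Contracting each set to a single vertex therefore yields K_{4} as a minor, and since treewidth is minor-monotone, tw(G) ≥ tw(K_{4}) = 3. Combining the bounds, tw(G) = 3.

Treewidth 3.
One such decomposition:
Bags: B1 = {a, b, e, f}  B2 = {b, d, e, f}  B3 = {b, c, e, f}
Tree: B1–B2, B2–B3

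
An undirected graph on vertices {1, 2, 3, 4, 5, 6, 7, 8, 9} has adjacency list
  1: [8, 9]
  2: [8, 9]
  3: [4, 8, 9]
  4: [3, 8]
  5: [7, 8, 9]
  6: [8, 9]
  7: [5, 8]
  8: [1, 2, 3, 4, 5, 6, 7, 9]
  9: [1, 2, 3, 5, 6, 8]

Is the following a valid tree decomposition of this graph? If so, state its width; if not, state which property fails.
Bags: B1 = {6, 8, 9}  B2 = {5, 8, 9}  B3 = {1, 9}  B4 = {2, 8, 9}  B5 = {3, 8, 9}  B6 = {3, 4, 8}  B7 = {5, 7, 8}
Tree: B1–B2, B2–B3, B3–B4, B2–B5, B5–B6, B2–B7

No — edge (8,1) lies in no bag.

A tree decomposition must satisfy three properties: every vertex lies in some bag; for every edge, both endpoints lie together in some bag; and for every vertex, the bags containing it form a connected subtree. Here edge (8,1) lies in no bag, so the decomposition is invalid.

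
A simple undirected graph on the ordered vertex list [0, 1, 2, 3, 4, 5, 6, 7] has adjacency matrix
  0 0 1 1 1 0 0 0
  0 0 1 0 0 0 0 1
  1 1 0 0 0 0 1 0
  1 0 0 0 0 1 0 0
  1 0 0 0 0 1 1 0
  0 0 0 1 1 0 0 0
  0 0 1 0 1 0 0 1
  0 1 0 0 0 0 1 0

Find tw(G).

A width-2 tree decomposition is:
Bags: B1 = {0, 3, 5}  B2 = {0, 4, 5}  B3 = {0, 2, 4}  B4 = {2, 4, 6}  B5 = {1, 2, 6}  B6 = {1, 6, 7}
Tree: B1–B2, B2–B3, B3–B4, B4–B5, B5–B6
The largest bag has 3 vertices, giving width 2; this decomposition certifies tw(G) ≤ 2. For the lower bound, G contains the cycle 3–5–4–0–3, so G is not a forest; only forests have treewidth ≤ 1, hence tw(G) ≥ 2. Combining the bounds, tw(G) = 2.

2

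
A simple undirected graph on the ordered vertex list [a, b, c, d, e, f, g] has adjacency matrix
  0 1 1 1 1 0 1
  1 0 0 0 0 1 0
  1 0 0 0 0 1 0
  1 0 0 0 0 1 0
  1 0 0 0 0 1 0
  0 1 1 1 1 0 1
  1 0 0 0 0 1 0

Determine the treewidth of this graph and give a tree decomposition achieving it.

Treewidth 2.
One such decomposition:
Bags: B1 = {a, b, f}  B2 = {a, e, f}  B3 = {a, c, f}  B4 = {a, d, f}  B5 = {a, f, g}
Tree: B1–B2, B2–B3, B3–B4, B4–B5

Every bag has size at most 3, so the width is 3 − 1 = 2 and tw(G) ≤ 2. The edges f–b–a–e–f form a cycle, so G is not a tree and its treewidth is at least 2. Hence tw(G) = 2 exactly.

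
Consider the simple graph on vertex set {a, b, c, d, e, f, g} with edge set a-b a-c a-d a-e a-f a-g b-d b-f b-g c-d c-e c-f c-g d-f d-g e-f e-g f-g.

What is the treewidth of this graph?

4

A width-4 tree decomposition is:
Bags: B1 = {a, c, d, f, g}  B2 = {a, b, d, f, g}  B3 = {a, c, e, f, g}
Tree: B1–B2, B1–B3
Each bag holds 5 vertices, so the decomposition has width 4, which upper-bounds the treewidth. On the other hand G contains the 5-clique {a, c, d, f, g}. A clique must lie in a single bag of any decomposition, so no decomposition can have width below 4. Combining the bounds, tw(G) = 4.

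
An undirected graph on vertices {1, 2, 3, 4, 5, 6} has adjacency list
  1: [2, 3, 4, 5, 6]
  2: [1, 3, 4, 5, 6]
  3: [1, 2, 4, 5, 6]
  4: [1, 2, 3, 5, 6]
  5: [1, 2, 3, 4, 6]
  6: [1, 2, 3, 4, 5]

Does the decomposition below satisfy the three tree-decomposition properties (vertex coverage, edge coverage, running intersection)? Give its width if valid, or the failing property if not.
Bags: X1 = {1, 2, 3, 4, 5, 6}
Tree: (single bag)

Vertex coverage: the bags together contain {1, 2, 3, 4, 5, 6}, the full vertex set. Edge coverage: each edge of G has both endpoints in at least one bag. Running intersection: for every vertex, the bags containing it form a connected subtree. All three properties hold, so this is a valid tree decomposition of width max|bag| − 1 = 5, and hence tw(G) ≤ 5.

Yes; width 5.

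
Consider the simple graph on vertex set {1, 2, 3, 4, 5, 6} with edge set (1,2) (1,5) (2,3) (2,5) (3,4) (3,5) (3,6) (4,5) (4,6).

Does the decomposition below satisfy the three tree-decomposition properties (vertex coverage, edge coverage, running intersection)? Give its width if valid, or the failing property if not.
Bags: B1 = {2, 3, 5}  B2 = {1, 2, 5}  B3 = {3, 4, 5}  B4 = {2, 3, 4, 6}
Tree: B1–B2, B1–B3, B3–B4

A tree decomposition must satisfy three properties: every vertex lies in some bag; for every edge, both endpoints lie together in some bag; and for every vertex, the bags containing it form a connected subtree. Here bags containing vertex 2 are not connected in the tree, so the decomposition is invalid.

No — bags containing vertex 2 are not connected in the tree.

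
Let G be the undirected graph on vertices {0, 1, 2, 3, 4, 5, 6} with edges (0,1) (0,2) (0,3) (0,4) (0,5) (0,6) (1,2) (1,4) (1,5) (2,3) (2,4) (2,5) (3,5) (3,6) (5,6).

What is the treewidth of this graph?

3

A width-3 tree decomposition is:
Bags: B1 = {0, 2, 3, 5}  B2 = {0, 3, 5, 6}  B3 = {0, 1, 2, 5}  B4 = {0, 1, 2, 4}
Tree: B1–B2, B1–B3, B3–B4
Each bag holds 4 vertices, so the decomposition has width 3, which upper-bounds the treewidth. For the lower bound, the 4 vertices {0, 1, 2, 4} are pairwise adjacent, and any tree decomposition puts a clique entirely inside one bag — forcing width ≥ 3. Therefore the treewidth is 3.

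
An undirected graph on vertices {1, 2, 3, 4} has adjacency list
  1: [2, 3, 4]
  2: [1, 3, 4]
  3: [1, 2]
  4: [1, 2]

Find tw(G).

2

A width-2 tree decomposition is:
Bags: B1 = {1, 2, 3}  B2 = {1, 2, 4}
Tree: B1–B2
Every bag has size at most 3, so the width is 3 − 1 = 2 and tw(G) ≤ 2. For the lower bound, the 3 vertices {1, 2, 3} are pairwise adjacent, and any tree decomposition puts a clique entirely inside one bag — forcing width ≥ 2. Combining the bounds, tw(G) = 2.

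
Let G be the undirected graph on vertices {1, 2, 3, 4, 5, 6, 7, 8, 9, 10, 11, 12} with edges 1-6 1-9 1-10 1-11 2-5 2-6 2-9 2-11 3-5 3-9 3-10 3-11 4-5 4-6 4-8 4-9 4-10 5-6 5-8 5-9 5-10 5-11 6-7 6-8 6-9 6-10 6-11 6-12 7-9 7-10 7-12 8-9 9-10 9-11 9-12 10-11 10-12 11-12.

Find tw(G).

A width-4 tree decomposition is:
Bags: B1 = {2, 5, 6, 9, 11}  B2 = {5, 6, 9, 10, 11}  B3 = {4, 5, 6, 9, 10}  B4 = {6, 9, 10, 11, 12}  B5 = {1, 6, 9, 10, 11}  B6 = {3, 5, 9, 10, 11}  B7 = {4, 5, 6, 8, 9}  B8 = {6, 7, 9, 10, 12}
Tree: B1–B2, B2–B3, B2–B4, B4–B5, B2–B6, B3–B7, B4–B8
The largest bag has 5 vertices, giving width 4; this decomposition certifies tw(G) ≤ 4. For the lower bound, the 5 vertices {3, 5, 9, 10, 11} are pairwise adjacent, and any tree decomposition puts a clique entirely inside one bag — forcing width ≥ 4. Hence tw(G) = 4 exactly.

4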